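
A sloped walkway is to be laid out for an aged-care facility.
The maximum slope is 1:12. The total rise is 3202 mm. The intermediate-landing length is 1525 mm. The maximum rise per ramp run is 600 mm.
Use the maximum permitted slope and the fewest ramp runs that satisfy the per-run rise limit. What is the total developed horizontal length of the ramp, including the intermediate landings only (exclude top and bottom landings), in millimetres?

3202 / 600 = 5.34, so 6 ramp runs are needed. That means 5 intermediate landings.
Ramp run (horizontal) at 1:12: 3202 × 12 = 38424 mm.
Intermediate landings: 5 × 1525 = 7625 mm.
Developed length = 38424 + 7625 = 46049 mm.

46049 mm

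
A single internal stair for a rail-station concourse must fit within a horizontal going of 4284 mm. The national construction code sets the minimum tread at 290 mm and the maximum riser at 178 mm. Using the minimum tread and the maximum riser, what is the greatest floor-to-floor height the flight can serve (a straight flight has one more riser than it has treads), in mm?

2670 mm

Treads that fit: ⌊4284 / 290⌋ = 14.
Risers = treads + 1 = 15.
Maximum height = 15 × 178 = 2670 mm.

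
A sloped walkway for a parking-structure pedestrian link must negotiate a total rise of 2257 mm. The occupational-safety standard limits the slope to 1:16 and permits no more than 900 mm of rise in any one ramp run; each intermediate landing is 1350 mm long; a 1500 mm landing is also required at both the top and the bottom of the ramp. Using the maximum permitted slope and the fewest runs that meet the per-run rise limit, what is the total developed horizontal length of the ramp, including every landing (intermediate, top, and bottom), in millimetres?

41812 mm

2257 / 900 = 2.51, so 3 ramp runs are needed. That means 2 intermediate landings.
Horizontal run for 2257 mm of rise at 1:16 is 2257 × 16 = 36112 mm.
Intermediate landings: 2 × 1350 = 2700 mm.
Top and bottom landings: 2 × 1500 = 3000 mm.
Total = 36112 + 2700 + 3000 = 41812 mm.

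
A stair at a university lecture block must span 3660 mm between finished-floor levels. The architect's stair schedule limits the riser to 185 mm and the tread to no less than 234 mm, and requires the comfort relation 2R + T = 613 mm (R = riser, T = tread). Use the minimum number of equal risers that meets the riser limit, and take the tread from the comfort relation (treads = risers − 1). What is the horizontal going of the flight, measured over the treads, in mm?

4693 mm

3660 / 185 = 19.78, so 20 risers are needed.
Riser R = 3660 / 20 = 183 mm, within the 185 mm limit.
From 2R + T = 613: T = 613 − 366 = 247 mm.
Treads = 20 − 1 = 19; going = 19 × 247 = 4693 mm.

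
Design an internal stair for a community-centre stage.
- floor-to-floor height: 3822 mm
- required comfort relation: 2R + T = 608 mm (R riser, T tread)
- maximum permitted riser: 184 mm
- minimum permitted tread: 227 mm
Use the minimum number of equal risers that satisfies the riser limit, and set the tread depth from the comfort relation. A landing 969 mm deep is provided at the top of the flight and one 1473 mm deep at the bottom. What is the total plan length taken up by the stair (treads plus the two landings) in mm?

3822 / 184 = 20.772 → round up to 21 risers.
Each riser is 3822/21 = 182 mm (≤ 184 mm).
T = 608 − 2·182 = 244 mm, which satisfies the 227 mm minimum.
Treads = 21 − 1 = 20; going = 20 × 244 = 4880 mm.
Enclosure = 4880 + 969 + 1473 = 7322 mm.

7322 mm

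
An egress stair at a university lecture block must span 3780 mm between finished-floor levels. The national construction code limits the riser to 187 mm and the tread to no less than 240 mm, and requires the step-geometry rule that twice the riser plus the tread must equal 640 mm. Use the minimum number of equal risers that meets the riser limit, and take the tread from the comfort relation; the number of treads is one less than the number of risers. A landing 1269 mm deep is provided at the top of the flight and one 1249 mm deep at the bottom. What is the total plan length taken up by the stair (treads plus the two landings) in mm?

8118 mm

3780 / 187 = 20.214 → round up to 21 risers.
R = 3780 ÷ 21 = 180 mm.
T = 640 − 2·180 = 280 mm, which satisfies the 240 mm minimum.
Treads = 21 − 1 = 20; going = 20 × 280 = 5600 mm.
Add landings: 5600 + 1269 + 1249 = 8118 mm.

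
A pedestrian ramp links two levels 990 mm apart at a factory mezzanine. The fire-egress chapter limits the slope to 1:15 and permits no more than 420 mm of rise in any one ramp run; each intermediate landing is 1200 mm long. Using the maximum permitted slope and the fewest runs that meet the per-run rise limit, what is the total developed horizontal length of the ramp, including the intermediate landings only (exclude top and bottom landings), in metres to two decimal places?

17.25 m

⌈990/420⌉ = 3 ramp runs. That means 2 intermediate landings.
Horizontal run for 990 mm of rise at 1:15 is 990 × 15 = 14850 mm.
2 intermediate landings contribute 2 × 1200 = 2400 mm.
Total developed length = 14850 + 2400 = 17250 mm.
= 17.25 m.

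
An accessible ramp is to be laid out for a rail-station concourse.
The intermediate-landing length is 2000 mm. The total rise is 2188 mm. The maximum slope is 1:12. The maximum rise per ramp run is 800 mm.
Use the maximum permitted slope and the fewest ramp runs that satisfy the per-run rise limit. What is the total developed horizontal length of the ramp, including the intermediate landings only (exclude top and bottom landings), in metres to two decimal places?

30.26 m

2188 / 800 = 2.73, so 3 ramp runs are needed. That means 2 intermediate landings.
Ramp run (horizontal) at 1:12: 2188 × 12 = 26256 mm.
2 intermediate landings contribute 2 × 2000 = 4000 mm.
Developed length = 26256 + 4000 = 30256 mm.
= 30.26 m.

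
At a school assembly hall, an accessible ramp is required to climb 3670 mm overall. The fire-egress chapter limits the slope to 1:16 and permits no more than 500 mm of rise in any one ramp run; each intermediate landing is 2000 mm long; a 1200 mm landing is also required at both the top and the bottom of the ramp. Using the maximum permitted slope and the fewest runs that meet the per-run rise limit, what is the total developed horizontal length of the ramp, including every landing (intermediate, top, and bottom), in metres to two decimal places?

⌈3670/500⌉ = 8 ramp runs. That means 7 intermediate landings.
Horizontal run for 3670 mm of rise at 1:16 is 3670 × 16 = 58720 mm.
7 intermediate landings contribute 7 × 2000 = 14000 mm.
Top and bottom landings: 2 × 1200 = 2400 mm.
Total = 58720 + 14000 + 2400 = 75120 mm.
= 75.12 m.

75.12 m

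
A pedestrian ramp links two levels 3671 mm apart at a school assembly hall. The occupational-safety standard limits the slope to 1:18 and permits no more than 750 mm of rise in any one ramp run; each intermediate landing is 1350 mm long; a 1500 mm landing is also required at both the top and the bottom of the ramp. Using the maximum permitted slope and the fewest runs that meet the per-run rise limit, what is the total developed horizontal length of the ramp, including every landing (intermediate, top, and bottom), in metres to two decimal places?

At most 750 each: 3671/750 = 4.89, giving 5 ramp runs. That means 4 intermediate landings.
Ramp run (horizontal) at 1:18: 3671 × 18 = 66078 mm.
4 intermediate landings contribute 4 × 1350 = 5400 mm.
Top and bottom landings: 2 × 1500 = 3000 mm.
Total = 66078 + 5400 + 3000 = 74478 mm.
= 74.48 m.

74.48 m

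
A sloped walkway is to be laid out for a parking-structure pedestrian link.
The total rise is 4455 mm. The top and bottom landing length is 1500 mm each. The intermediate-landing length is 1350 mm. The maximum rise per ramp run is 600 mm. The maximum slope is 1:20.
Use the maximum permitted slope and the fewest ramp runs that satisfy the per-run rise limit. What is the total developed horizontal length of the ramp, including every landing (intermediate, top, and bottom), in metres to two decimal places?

101.55 m

⌈4455/600⌉ = 8 ramp runs. That means 7 intermediate landings.
Ramp run (horizontal) at 1:20: 4455 × 20 = 89100 mm.
7 intermediate landings contribute 7 × 1350 = 9450 mm.
Top and bottom landings: 2 × 1500 = 3000 mm.
Total = 89100 + 9450 + 3000 = 101550 mm.
= 101.55 m.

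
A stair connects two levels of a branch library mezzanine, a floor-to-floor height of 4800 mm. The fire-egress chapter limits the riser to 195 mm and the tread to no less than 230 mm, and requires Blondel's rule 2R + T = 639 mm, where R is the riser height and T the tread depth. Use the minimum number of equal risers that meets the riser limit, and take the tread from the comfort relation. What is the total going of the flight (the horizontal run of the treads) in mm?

6120 mm

At most 195 each: 4800/195 = 24.62, giving 25 risers.
Each riser is 4800/25 = 192 mm (≤ 195 mm).
From 2R + T = 639: T = 639 − 384 = 255 mm.
25 risers give 24 treads; going = 24 × 255 = 6120 mm.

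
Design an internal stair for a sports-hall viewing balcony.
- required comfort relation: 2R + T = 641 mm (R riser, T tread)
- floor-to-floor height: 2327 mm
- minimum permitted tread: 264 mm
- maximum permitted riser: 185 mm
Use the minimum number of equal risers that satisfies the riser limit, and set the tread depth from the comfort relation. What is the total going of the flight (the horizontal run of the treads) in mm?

2327 / 185 = 12.58, so 13 risers are needed.
Each riser is 2327/13 = 179 mm (≤ 185 mm).
T = 641 − 2·179 = 283 mm, which satisfies the 264 mm minimum.
13 risers give 12 treads; going = 12 × 283 = 3396 mm.

3396 mm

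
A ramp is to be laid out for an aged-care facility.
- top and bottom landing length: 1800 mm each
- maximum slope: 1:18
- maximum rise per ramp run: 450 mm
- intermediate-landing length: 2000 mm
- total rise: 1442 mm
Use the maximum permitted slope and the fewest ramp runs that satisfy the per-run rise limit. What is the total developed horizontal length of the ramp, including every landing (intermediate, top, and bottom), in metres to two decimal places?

⌈1442/450⌉ = 4 ramp runs. That means 3 intermediate landings.
Horizontal run for 1442 mm of rise at 1:18 is 1442 × 18 = 25956 mm.
3 intermediate landings contribute 3 × 2000 = 6000 mm.
Top and bottom landings: 2 × 1800 = 3600 mm.
Total = 25956 + 6000 + 3600 = 35556 mm.
= 35.56 m.

35.56 m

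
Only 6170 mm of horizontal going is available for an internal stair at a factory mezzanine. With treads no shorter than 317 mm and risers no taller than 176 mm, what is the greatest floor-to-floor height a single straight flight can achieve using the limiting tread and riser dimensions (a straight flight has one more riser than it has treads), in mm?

3520 mm

Treads that fit: ⌊6170 / 317⌋ = 19.
Risers = treads + 1 = 20.
Maximum height = 20 × 176 = 3520 mm.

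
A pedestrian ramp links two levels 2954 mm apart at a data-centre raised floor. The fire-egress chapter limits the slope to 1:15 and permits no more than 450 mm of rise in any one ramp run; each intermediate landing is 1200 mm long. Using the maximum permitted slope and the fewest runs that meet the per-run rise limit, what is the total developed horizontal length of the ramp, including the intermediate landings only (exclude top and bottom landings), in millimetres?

51510 mm

⌈2954/450⌉ = 7 ramp runs. That means 6 intermediate landings.
Horizontal run for 2954 mm of rise at 1:15 is 2954 × 15 = 44310 mm.
Intermediate landings: 6 × 1200 = 7200 mm.
Total developed length = 44310 + 7200 = 51510 mm.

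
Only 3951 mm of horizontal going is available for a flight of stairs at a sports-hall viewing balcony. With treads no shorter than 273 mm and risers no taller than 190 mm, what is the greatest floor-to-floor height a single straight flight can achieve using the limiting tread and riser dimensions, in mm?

2850 mm

3951 / 273 = 14.47, so 14 treads fit.
Risers = treads + 1 = 15.
Maximum height = 15 × 190 = 2850 mm.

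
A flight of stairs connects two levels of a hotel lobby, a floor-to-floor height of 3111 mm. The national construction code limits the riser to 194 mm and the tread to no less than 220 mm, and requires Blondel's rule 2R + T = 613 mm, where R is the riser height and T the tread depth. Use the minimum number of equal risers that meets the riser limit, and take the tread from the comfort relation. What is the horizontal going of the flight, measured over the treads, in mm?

3952 mm

At most 194 each: 3111/194 = 16.04, giving 17 risers.
Each riser is 3111/17 = 183 mm (≤ 194 mm).
Tread T = 613 − 2 × 183 = 247 mm (≥ 220 mm).
Treads = 17 − 1 = 16; going = 16 × 247 = 3952 mm.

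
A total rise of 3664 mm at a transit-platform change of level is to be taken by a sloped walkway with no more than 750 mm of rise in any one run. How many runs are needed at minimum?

At most 750 each: 3664/750 = 4.89, giving 5 ramp runs.

5 runs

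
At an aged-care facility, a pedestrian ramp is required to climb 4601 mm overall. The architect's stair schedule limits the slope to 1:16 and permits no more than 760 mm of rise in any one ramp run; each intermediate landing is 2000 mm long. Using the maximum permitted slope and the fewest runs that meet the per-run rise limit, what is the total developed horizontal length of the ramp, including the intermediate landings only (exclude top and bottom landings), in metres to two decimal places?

85.62 m

4601 / 760 = 6.054 → round up to 7 ramp runs. That means 6 intermediate landings.
Horizontal run for 4601 mm of rise at 1:16 is 4601 × 16 = 73616 mm.
Intermediate landings: 6 × 2000 = 12000 mm.
Total developed length = 73616 + 12000 = 85616 mm.
= 85.62 m.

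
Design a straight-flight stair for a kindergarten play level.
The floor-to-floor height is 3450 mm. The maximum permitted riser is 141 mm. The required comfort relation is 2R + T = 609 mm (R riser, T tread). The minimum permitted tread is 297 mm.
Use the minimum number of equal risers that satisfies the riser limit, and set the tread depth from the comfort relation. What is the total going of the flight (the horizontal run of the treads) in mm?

7992 mm

3450 / 141 = 24.47, so 25 risers are needed.
Each riser is 3450/25 = 138 mm (≤ 141 mm).
Tread T = 609 − 2 × 138 = 333 mm (≥ 297 mm).
25 risers give 24 treads; going = 24 × 333 = 7992 mm.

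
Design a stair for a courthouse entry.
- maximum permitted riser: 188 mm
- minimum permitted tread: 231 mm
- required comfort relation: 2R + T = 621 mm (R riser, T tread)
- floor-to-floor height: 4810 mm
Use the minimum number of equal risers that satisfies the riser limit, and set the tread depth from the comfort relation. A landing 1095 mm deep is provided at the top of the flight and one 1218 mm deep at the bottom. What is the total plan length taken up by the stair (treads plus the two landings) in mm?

8588 mm

4810 / 188 = 25.59, so 26 risers are needed.
Riser R = 4810 / 26 = 185 mm, within the 188 mm limit.
T = 621 − 2·185 = 251 mm, which satisfies the 231 mm minimum.
Treads = 26 − 1 = 25; going = 25 × 251 = 6275 mm.
Add landings: 6275 + 1095 + 1218 = 8588 mm.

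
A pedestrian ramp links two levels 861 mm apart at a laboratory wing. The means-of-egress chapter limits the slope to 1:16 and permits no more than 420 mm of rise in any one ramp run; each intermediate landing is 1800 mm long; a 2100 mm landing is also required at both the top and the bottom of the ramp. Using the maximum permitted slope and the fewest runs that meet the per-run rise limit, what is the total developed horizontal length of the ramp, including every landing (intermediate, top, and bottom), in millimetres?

21576 mm

861 / 420 = 2.05, so 3 ramp runs are needed. That means 2 intermediate landings.
Horizontal run for 861 mm of rise at 1:16 is 861 × 16 = 13776 mm.
Intermediate landings: 2 × 1800 = 3600 mm.
Top and bottom landings: 2 × 2100 = 4200 mm.
Total = 13776 + 3600 + 4200 = 21576 mm.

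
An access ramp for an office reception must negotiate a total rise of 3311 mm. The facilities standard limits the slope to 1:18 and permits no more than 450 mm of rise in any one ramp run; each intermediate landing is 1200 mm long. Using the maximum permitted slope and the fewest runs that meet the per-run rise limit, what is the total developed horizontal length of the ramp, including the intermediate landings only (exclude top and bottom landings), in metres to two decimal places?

At most 450 each: 3311/450 = 7.36, giving 8 ramp runs. That means 7 intermediate landings.
Horizontal run for 3311 mm of rise at 1:18 is 3311 × 18 = 59598 mm.
Intermediate landings: 7 × 1200 = 8400 mm.
Total developed length = 59598 + 8400 = 67998 mm.
= 68.00 m.

68.00 m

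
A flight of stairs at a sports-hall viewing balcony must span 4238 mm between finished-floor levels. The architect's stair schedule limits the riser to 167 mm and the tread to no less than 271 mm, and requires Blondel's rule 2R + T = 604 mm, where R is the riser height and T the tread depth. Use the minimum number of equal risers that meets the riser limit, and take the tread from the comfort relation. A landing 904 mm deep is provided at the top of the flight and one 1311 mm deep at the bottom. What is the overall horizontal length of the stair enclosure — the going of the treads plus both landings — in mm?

9165 mm

⌈4238/167⌉ = 26 risers.
R = 4238 ÷ 26 = 163 mm.
T = 604 − 2·163 = 278 mm, which satisfies the 271 mm minimum.
Treads = 26 − 1 = 25; going = 25 × 278 = 6950 mm.
Enclosure = 6950 + 904 + 1311 = 9165 mm.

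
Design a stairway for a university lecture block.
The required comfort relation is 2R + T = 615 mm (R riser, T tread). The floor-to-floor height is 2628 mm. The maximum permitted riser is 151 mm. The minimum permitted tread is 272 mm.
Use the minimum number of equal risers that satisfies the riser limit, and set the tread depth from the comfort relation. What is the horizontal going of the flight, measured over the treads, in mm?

5491 mm

At most 151 each: 2628/151 = 17.40, giving 18 risers.
R = 2628 ÷ 18 = 146 mm.
T = 615 − 2·146 = 323 mm, which satisfies the 272 mm minimum.
Going = (18 − 1) × 323 = 5491 mm.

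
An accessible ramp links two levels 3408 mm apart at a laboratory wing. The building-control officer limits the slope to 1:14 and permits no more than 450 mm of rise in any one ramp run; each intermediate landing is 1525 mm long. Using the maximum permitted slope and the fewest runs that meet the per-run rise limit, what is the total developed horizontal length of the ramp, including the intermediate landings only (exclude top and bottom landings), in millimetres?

At most 450 each: 3408/450 = 7.57, giving 8 ramp runs. That means 7 intermediate landings.
Ramp run (horizontal) at 1:14: 3408 × 14 = 47712 mm.
7 intermediate landings contribute 7 × 1525 = 10675 mm.
Total developed length = 47712 + 10675 = 58387 mm.

58387 mm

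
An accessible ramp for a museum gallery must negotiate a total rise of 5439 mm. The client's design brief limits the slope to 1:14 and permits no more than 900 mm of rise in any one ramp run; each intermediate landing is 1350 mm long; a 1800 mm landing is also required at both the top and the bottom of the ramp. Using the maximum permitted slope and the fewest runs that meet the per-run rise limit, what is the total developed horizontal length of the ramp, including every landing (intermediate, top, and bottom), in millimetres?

87846 mm

⌈5439/900⌉ = 7 ramp runs. That means 6 intermediate landings.
Ramp run (horizontal) at 1:14: 5439 × 14 = 76146 mm.
Intermediate landings: 6 × 1350 = 8100 mm.
Top and bottom landings: 2 × 1800 = 3600 mm.
Total = 76146 + 8100 + 3600 = 87846 mm.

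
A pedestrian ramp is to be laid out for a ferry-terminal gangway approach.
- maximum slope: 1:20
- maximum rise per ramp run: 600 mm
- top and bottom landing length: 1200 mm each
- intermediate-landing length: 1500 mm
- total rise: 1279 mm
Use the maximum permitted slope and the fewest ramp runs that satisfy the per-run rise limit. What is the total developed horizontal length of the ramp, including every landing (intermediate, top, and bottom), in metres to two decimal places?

30.98 m

At most 600 each: 1279/600 = 2.13, giving 3 ramp runs. That means 2 intermediate landings.
Horizontal run for 1279 mm of rise at 1:20 is 1279 × 20 = 25580 mm.
2 intermediate landings contribute 2 × 1500 = 3000 mm.
Top and bottom landings: 2 × 1200 = 2400 mm.
Total = 25580 + 3000 + 2400 = 30980 mm.
= 30.98 m.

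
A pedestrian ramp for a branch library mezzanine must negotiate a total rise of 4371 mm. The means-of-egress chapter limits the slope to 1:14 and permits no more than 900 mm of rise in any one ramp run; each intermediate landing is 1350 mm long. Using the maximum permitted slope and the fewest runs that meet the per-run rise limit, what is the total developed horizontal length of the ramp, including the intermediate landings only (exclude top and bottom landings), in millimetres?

4371 / 900 = 4.857 → round up to 5 ramp runs. That means 4 intermediate landings.
Ramp run (horizontal) at 1:14: 4371 × 14 = 61194 mm.
Intermediate landings: 4 × 1350 = 5400 mm.
Total developed length = 61194 + 5400 = 66594 mm.

66594 mm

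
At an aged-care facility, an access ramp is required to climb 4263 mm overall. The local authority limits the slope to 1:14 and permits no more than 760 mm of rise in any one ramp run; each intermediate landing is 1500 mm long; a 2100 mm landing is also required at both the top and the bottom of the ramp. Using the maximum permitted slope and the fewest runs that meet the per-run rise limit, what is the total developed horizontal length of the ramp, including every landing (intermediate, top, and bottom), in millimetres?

4263 / 760 = 5.61, so 6 ramp runs are needed. That means 5 intermediate landings.
Ramp run (horizontal) at 1:14: 4263 × 14 = 59682 mm.
5 intermediate landings contribute 5 × 1500 = 7500 mm.
Top and bottom landings: 2 × 2100 = 4200 mm.
Total = 59682 + 7500 + 4200 = 71382 mm.

71382 mm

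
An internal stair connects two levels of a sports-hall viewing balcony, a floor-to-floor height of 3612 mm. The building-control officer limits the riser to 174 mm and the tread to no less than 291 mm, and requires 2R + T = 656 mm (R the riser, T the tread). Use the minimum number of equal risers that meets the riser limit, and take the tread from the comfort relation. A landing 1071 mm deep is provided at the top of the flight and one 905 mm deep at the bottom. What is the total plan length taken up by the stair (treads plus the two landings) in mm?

8216 mm

At most 174 each: 3612/174 = 20.76, giving 21 risers.
R = 3612 ÷ 21 = 172 mm.
T = 656 − 2·172 = 312 mm, which satisfies the 291 mm minimum.
Treads = 21 − 1 = 20; going = 20 × 312 = 6240 mm.
Enclosure = 6240 + 1071 + 905 = 8216 mm.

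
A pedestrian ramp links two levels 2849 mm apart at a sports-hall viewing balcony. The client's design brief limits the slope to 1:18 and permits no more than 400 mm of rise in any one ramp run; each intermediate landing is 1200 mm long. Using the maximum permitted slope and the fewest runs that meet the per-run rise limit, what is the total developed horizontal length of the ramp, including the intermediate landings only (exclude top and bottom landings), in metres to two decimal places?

59.68 m

2849 / 400 = 7.12, so 8 ramp runs are needed. That means 7 intermediate landings.
Ramp run (horizontal) at 1:18: 2849 × 18 = 51282 mm.
7 intermediate landings contribute 7 × 1200 = 8400 mm.
Total developed length = 51282 + 8400 = 59682 mm.
= 59.68 m.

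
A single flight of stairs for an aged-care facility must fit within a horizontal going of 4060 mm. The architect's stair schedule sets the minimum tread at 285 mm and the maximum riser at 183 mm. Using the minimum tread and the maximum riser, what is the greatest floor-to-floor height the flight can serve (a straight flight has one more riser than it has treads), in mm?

2745 mm

Treads that fit: ⌊4060 / 285⌋ = 14.
Risers = treads + 1 = 15.
Maximum height = 15 × 183 = 2745 mm.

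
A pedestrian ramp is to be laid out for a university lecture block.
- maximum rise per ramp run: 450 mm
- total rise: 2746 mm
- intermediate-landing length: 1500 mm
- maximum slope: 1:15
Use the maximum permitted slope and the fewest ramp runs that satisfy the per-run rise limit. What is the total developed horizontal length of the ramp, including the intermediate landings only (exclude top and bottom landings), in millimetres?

⌈2746/450⌉ = 7 ramp runs. That means 6 intermediate landings.
Ramp run (horizontal) at 1:15: 2746 × 15 = 41190 mm.
Intermediate landings: 6 × 1500 = 9000 mm.
Developed length = 41190 + 9000 = 50190 mm.

50190 mm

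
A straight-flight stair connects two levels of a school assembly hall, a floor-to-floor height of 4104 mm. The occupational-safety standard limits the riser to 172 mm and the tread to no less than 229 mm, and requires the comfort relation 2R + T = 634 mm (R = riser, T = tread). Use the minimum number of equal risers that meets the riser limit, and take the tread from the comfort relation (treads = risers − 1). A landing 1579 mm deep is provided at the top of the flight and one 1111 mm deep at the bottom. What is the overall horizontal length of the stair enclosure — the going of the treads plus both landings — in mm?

4104 / 172 = 23.860 → round up to 24 risers.
Each riser is 4104/24 = 171 mm (≤ 172 mm).
From 2R + T = 634: T = 634 − 342 = 292 mm.
24 risers give 23 treads; going = 23 × 292 = 6716 mm.
Add landings: 6716 + 1579 + 1111 = 9406 mm.

9406 mm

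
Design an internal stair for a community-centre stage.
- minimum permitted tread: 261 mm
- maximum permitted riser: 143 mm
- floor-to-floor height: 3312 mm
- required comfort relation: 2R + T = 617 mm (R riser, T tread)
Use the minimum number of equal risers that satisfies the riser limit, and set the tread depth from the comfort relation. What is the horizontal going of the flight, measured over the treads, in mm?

⌈3312/143⌉ = 24 risers.
R = 3312 ÷ 24 = 138 mm.
From 2R + T = 617: T = 617 − 276 = 341 mm.
Going = (24 − 1) × 341 = 7843 mm.

7843 mm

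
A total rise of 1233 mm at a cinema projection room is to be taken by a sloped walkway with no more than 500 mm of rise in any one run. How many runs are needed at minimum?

At most 500 each: 1233/500 = 2.47, giving 3 ramp runs.

3 runs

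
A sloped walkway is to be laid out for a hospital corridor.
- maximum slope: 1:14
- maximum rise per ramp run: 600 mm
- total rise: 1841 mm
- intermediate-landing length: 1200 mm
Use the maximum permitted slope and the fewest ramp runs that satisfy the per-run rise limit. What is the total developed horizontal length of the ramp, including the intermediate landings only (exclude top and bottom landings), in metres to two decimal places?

⌈1841/600⌉ = 4 ramp runs. That means 3 intermediate landings.
Horizontal run for 1841 mm of rise at 1:14 is 1841 × 14 = 25774 mm.
3 intermediate landings contribute 3 × 1200 = 3600 mm.
Developed length = 25774 + 3600 = 29374 mm.
= 29.37 m.

29.37 m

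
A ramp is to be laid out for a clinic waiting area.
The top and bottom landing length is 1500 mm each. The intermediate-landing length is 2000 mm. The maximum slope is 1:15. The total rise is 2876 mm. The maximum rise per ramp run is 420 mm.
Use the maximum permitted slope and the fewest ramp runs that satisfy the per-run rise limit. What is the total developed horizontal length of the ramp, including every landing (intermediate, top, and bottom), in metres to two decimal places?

At most 420 each: 2876/420 = 6.85, giving 7 ramp runs. That means 6 intermediate landings.
Horizontal run for 2876 mm of rise at 1:15 is 2876 × 15 = 43140 mm.
Intermediate landings: 6 × 2000 = 12000 mm.
Top and bottom landings: 2 × 1500 = 3000 mm.
Total = 43140 + 12000 + 3000 = 58140 mm.
= 58.14 m.

58.14 m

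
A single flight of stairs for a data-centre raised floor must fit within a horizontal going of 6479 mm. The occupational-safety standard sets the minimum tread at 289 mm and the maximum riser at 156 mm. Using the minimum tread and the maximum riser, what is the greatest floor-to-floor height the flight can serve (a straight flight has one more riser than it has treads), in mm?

3588 mm

Treads that fit: ⌊6479 / 289⌋ = 22.
Risers = treads + 1 = 23.
Maximum height = 23 × 156 = 3588 mm.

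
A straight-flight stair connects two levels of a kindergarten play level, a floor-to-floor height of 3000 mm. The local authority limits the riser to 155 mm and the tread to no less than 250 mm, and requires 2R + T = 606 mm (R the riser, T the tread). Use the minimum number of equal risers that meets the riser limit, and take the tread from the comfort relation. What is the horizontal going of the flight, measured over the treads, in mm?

5814 mm

3000 / 155 = 19.355 → round up to 20 risers.
Riser R = 3000 / 20 = 150 mm, within the 155 mm limit.
Tread T = 606 − 2 × 150 = 306 mm (≥ 250 mm).
Going = (20 − 1) × 306 = 5814 mm.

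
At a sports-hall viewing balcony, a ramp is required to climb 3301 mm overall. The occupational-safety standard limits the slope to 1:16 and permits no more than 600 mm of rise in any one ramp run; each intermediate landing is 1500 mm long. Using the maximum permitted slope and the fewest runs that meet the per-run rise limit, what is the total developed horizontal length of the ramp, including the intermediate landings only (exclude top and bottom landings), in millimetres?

60316 mm

⌈3301/600⌉ = 6 ramp runs. That means 5 intermediate landings.
Ramp run (horizontal) at 1:16: 3301 × 16 = 52816 mm.
5 intermediate landings contribute 5 × 1500 = 7500 mm.
Total developed length = 52816 + 7500 = 60316 mm.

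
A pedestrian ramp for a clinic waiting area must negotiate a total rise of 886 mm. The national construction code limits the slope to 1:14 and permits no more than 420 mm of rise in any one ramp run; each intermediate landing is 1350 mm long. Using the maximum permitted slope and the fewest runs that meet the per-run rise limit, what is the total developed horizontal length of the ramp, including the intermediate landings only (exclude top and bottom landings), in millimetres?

15104 mm

⌈886/420⌉ = 3 ramp runs. That means 2 intermediate landings.
Horizontal run for 886 mm of rise at 1:14 is 886 × 14 = 12404 mm.
2 intermediate landings contribute 2 × 1350 = 2700 mm.
Developed length = 12404 + 2700 = 15104 mm.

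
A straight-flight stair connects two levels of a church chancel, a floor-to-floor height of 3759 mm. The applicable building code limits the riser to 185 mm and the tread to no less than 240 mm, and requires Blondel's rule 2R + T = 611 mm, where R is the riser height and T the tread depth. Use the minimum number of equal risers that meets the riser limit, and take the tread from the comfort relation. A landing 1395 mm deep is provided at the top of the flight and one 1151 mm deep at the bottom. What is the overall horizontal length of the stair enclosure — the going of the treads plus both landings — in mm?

At most 185 each: 3759/185 = 20.32, giving 21 risers.
Riser R = 3759 / 21 = 179 mm, within the 185 mm limit.
T = 611 − 2·179 = 253 mm, which satisfies the 240 mm minimum.
21 risers give 20 treads; going = 20 × 253 = 5060 mm.
Enclosure = 5060 + 1395 + 1151 = 7606 mm.

7606 mm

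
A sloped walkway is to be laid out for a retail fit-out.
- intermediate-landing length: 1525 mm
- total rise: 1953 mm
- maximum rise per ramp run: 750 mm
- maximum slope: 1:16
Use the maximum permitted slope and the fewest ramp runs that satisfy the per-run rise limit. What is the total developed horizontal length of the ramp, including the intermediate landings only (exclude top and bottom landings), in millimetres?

34298 mm

⌈1953/750⌉ = 3 ramp runs. That means 2 intermediate landings.
Horizontal run for 1953 mm of rise at 1:16 is 1953 × 16 = 31248 mm.
Intermediate landings: 2 × 1525 = 3050 mm.
Developed length = 31248 + 3050 = 34298 mm.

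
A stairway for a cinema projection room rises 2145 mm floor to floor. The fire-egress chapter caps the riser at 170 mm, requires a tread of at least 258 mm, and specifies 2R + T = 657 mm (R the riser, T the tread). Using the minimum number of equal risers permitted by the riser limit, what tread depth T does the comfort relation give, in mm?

⌈2145/170⌉ = 13 risers.
R = 2145 ÷ 13 = 165 mm.
T = 657 − 2·165 = 327 mm, which satisfies the 258 mm minimum.

327 mm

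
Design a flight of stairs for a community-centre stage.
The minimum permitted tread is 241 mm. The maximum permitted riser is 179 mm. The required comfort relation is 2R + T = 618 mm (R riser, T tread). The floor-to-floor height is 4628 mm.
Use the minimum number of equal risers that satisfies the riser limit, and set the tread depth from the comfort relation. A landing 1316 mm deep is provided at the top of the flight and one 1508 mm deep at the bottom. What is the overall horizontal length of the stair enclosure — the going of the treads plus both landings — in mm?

4628 / 179 = 25.855 → round up to 26 risers.
Riser R = 4628 / 26 = 178 mm, within the 179 mm limit.
T = 618 − 2·178 = 262 mm, which satisfies the 241 mm minimum.
Going = (26 − 1) × 262 = 6550 mm.
Add landings: 6550 + 1316 + 1508 = 9374 mm.

9374 mm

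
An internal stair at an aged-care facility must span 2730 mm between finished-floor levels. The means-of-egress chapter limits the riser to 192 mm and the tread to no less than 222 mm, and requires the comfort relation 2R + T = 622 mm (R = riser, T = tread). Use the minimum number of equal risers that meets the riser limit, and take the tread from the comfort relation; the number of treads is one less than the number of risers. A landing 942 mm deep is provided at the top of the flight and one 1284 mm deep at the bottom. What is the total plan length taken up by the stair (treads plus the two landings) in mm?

5838 mm

At most 192 each: 2730/192 = 14.22, giving 15 risers.
Each riser is 2730/15 = 182 mm (≤ 192 mm).
From 2R + T = 622: T = 622 − 364 = 258 mm.
15 risers give 14 treads; going = 14 × 258 = 3612 mm.
Enclosure = 3612 + 942 + 1284 = 5838 mm.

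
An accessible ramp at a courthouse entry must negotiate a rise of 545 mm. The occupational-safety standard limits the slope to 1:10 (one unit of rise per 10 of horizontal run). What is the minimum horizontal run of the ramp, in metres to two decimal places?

5.45 m

At 1:10 the run is 10 × 545 = 5450 mm.
5450 mm = 5.45 m.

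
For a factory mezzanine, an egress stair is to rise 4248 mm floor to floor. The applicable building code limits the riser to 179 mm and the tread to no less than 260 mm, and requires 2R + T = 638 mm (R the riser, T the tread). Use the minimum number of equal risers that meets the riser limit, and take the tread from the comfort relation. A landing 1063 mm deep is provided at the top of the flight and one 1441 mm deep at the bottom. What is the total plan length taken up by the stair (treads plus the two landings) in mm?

4248 / 179 = 23.73, so 24 risers are needed.
Riser R = 4248 / 24 = 177 mm, within the 179 mm limit.
Tread T = 638 − 2 × 177 = 284 mm (≥ 260 mm).
Going = (24 − 1) × 284 = 6532 mm.
Add landings: 6532 + 1063 + 1441 = 9036 mm.

9036 mm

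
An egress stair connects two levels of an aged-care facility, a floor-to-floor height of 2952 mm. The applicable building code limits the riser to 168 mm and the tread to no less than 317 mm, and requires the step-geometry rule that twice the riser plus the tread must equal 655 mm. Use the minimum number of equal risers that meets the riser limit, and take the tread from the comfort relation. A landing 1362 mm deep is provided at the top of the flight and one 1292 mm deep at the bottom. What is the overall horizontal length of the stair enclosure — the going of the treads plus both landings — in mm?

8213 mm

2952 / 168 = 17.57, so 18 risers are needed.
R = 2952 ÷ 18 = 164 mm.
From 2R + T = 655: T = 655 − 328 = 327 mm.
Going = (18 − 1) × 327 = 5559 mm.
Enclosure = 5559 + 1362 + 1292 = 8213 mm.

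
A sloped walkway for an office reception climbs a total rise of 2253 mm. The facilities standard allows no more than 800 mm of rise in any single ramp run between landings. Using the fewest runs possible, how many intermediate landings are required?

2 intermediate landings

⌈2253/800⌉ = 3 ramp runs.
3 runs are separated by 2 intermediate landings.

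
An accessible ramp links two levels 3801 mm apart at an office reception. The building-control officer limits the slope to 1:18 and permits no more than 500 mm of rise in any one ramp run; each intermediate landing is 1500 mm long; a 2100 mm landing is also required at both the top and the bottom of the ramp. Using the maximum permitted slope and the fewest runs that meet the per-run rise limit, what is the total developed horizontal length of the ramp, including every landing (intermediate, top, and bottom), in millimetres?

83118 mm

3801 / 500 = 7.602 → round up to 8 ramp runs. That means 7 intermediate landings.
Ramp run (horizontal) at 1:18: 3801 × 18 = 68418 mm.
Intermediate landings: 7 × 1500 = 10500 mm.
Top and bottom landings: 2 × 2100 = 4200 mm.
Total = 68418 + 10500 + 4200 = 83118 mm.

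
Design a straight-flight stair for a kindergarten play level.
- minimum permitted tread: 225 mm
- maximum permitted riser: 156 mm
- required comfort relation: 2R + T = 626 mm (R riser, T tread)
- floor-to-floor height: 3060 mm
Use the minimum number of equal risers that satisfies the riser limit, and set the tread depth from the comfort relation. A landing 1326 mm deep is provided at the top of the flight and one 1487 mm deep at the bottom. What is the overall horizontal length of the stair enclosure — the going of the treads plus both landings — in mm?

At most 156 each: 3060/156 = 19.62, giving 20 risers.
Each riser is 3060/20 = 153 mm (≤ 156 mm).
From 2R + T = 626: T = 626 − 306 = 320 mm.
20 risers give 19 treads; going = 19 × 320 = 6080 mm.
Add landings: 6080 + 1326 + 1487 = 8893 mm.

8893 mm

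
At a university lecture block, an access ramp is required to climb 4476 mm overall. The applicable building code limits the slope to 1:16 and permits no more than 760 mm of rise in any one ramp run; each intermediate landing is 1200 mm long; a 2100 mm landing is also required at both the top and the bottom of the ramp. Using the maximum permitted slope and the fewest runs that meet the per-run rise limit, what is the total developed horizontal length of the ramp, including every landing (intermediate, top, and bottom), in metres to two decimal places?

81.82 m

At most 760 each: 4476/760 = 5.89, giving 6 ramp runs. That means 5 intermediate landings.
Horizontal run for 4476 mm of rise at 1:16 is 4476 × 16 = 71616 mm.
Intermediate landings: 5 × 1200 = 6000 mm.
Top and bottom landings: 2 × 2100 = 4200 mm.
Total = 71616 + 6000 + 4200 = 81816 mm.
= 81.82 m.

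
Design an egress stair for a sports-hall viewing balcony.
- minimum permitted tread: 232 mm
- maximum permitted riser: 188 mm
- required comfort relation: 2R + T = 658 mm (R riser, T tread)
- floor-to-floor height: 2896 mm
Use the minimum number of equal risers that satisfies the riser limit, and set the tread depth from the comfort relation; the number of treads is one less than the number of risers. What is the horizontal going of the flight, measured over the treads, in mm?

4440 mm

At most 188 each: 2896/188 = 15.40, giving 16 risers.
R = 2896 ÷ 16 = 181 mm.
Tread T = 658 − 2 × 181 = 296 mm (≥ 232 mm).
Going = (16 − 1) × 296 = 4440 mm.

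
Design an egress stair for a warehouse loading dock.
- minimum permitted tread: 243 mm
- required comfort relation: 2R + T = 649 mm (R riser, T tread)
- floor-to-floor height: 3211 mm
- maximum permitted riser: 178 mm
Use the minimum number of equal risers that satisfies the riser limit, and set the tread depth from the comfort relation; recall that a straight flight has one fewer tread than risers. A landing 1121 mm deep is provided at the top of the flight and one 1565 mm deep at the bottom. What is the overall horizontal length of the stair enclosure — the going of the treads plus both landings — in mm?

8284 mm

3211 / 178 = 18.04, so 19 risers are needed.
R = 3211 ÷ 19 = 169 mm.
T = 649 − 2·169 = 311 mm, which satisfies the 243 mm minimum.
Going = (19 − 1) × 311 = 5598 mm.
Add landings: 5598 + 1121 + 1565 = 8284 mm.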